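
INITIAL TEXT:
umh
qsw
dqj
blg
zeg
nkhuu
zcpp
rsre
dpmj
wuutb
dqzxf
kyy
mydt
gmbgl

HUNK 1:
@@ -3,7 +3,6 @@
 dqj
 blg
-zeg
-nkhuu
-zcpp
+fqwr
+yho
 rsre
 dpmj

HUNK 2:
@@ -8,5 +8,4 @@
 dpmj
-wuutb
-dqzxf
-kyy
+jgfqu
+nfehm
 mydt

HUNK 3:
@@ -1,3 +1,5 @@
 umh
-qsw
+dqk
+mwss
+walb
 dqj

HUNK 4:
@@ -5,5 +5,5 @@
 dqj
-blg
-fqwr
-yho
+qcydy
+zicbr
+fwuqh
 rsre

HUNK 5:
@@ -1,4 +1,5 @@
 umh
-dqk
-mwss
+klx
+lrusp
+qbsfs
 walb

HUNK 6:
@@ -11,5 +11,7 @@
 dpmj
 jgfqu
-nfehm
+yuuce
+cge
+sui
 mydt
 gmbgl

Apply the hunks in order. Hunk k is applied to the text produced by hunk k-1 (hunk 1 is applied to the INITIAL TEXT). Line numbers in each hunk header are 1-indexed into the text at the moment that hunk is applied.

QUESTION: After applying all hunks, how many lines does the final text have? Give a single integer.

Answer: 17

Derivation:
Hunk 1: at line 3 remove [zeg,nkhuu,zcpp] add [fqwr,yho] -> 13 lines: umh qsw dqj blg fqwr yho rsre dpmj wuutb dqzxf kyy mydt gmbgl
Hunk 2: at line 8 remove [wuutb,dqzxf,kyy] add [jgfqu,nfehm] -> 12 lines: umh qsw dqj blg fqwr yho rsre dpmj jgfqu nfehm mydt gmbgl
Hunk 3: at line 1 remove [qsw] add [dqk,mwss,walb] -> 14 lines: umh dqk mwss walb dqj blg fqwr yho rsre dpmj jgfqu nfehm mydt gmbgl
Hunk 4: at line 5 remove [blg,fqwr,yho] add [qcydy,zicbr,fwuqh] -> 14 lines: umh dqk mwss walb dqj qcydy zicbr fwuqh rsre dpmj jgfqu nfehm mydt gmbgl
Hunk 5: at line 1 remove [dqk,mwss] add [klx,lrusp,qbsfs] -> 15 lines: umh klx lrusp qbsfs walb dqj qcydy zicbr fwuqh rsre dpmj jgfqu nfehm mydt gmbgl
Hunk 6: at line 11 remove [nfehm] add [yuuce,cge,sui] -> 17 lines: umh klx lrusp qbsfs walb dqj qcydy zicbr fwuqh rsre dpmj jgfqu yuuce cge sui mydt gmbgl
Final line count: 17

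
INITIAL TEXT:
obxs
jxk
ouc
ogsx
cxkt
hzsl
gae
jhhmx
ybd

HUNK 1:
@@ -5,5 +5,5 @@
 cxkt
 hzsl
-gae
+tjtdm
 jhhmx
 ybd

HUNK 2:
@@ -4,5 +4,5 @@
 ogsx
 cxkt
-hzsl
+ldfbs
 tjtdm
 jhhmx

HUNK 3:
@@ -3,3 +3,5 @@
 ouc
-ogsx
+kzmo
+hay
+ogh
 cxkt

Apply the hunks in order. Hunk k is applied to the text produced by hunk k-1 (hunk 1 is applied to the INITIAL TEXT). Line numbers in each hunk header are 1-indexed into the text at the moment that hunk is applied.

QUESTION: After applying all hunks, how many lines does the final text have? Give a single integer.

Answer: 11

Derivation:
Hunk 1: at line 5 remove [gae] add [tjtdm] -> 9 lines: obxs jxk ouc ogsx cxkt hzsl tjtdm jhhmx ybd
Hunk 2: at line 4 remove [hzsl] add [ldfbs] -> 9 lines: obxs jxk ouc ogsx cxkt ldfbs tjtdm jhhmx ybd
Hunk 3: at line 3 remove [ogsx] add [kzmo,hay,ogh] -> 11 lines: obxs jxk ouc kzmo hay ogh cxkt ldfbs tjtdm jhhmx ybd
Final line count: 11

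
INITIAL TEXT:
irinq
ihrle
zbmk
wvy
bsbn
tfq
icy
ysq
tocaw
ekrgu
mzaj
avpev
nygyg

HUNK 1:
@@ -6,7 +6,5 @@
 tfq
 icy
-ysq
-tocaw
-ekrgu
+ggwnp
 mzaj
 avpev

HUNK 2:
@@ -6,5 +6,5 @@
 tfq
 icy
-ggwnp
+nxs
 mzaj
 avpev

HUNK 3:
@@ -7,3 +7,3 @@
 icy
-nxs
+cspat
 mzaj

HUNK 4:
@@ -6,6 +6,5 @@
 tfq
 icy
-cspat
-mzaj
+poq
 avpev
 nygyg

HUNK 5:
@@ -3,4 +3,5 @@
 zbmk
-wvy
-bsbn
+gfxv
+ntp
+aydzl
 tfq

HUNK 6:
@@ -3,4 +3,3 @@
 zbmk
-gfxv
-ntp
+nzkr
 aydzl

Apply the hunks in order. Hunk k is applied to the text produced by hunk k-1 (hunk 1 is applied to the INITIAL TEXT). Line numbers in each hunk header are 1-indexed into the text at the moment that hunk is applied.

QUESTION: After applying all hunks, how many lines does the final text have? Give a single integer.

Answer: 10

Derivation:
Hunk 1: at line 6 remove [ysq,tocaw,ekrgu] add [ggwnp] -> 11 lines: irinq ihrle zbmk wvy bsbn tfq icy ggwnp mzaj avpev nygyg
Hunk 2: at line 6 remove [ggwnp] add [nxs] -> 11 lines: irinq ihrle zbmk wvy bsbn tfq icy nxs mzaj avpev nygyg
Hunk 3: at line 7 remove [nxs] add [cspat] -> 11 lines: irinq ihrle zbmk wvy bsbn tfq icy cspat mzaj avpev nygyg
Hunk 4: at line 6 remove [cspat,mzaj] add [poq] -> 10 lines: irinq ihrle zbmk wvy bsbn tfq icy poq avpev nygyg
Hunk 5: at line 3 remove [wvy,bsbn] add [gfxv,ntp,aydzl] -> 11 lines: irinq ihrle zbmk gfxv ntp aydzl tfq icy poq avpev nygyg
Hunk 6: at line 3 remove [gfxv,ntp] add [nzkr] -> 10 lines: irinq ihrle zbmk nzkr aydzl tfq icy poq avpev nygyg
Final line count: 10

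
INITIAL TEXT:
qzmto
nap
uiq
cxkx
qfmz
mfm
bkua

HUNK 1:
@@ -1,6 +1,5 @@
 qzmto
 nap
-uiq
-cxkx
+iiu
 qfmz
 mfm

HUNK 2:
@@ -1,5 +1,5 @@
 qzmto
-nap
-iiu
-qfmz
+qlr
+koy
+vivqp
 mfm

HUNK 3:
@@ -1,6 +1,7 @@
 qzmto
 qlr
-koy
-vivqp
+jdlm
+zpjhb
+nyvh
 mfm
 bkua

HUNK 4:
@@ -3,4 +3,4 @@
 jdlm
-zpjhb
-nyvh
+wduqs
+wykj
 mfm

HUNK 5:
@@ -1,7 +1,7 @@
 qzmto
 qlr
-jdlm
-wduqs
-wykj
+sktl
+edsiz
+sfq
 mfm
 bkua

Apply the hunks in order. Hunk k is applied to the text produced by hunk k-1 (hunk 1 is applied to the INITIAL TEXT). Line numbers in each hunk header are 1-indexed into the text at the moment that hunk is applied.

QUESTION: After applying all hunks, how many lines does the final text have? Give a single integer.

Hunk 1: at line 1 remove [uiq,cxkx] add [iiu] -> 6 lines: qzmto nap iiu qfmz mfm bkua
Hunk 2: at line 1 remove [nap,iiu,qfmz] add [qlr,koy,vivqp] -> 6 lines: qzmto qlr koy vivqp mfm bkua
Hunk 3: at line 1 remove [koy,vivqp] add [jdlm,zpjhb,nyvh] -> 7 lines: qzmto qlr jdlm zpjhb nyvh mfm bkua
Hunk 4: at line 3 remove [zpjhb,nyvh] add [wduqs,wykj] -> 7 lines: qzmto qlr jdlm wduqs wykj mfm bkua
Hunk 5: at line 1 remove [jdlm,wduqs,wykj] add [sktl,edsiz,sfq] -> 7 lines: qzmto qlr sktl edsiz sfq mfm bkua
Final line count: 7

Answer: 7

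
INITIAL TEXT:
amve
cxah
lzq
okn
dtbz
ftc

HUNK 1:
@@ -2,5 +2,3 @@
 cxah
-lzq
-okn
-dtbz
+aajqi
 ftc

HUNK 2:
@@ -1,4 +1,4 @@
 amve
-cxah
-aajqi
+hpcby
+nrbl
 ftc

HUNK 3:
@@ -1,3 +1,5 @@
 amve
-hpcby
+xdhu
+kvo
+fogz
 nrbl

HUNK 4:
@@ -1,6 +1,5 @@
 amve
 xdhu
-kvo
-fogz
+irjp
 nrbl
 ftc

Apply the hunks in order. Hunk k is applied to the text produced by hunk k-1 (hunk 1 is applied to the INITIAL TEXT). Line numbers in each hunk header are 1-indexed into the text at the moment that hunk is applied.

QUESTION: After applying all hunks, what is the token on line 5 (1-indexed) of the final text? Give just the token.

Answer: ftc

Derivation:
Hunk 1: at line 2 remove [lzq,okn,dtbz] add [aajqi] -> 4 lines: amve cxah aajqi ftc
Hunk 2: at line 1 remove [cxah,aajqi] add [hpcby,nrbl] -> 4 lines: amve hpcby nrbl ftc
Hunk 3: at line 1 remove [hpcby] add [xdhu,kvo,fogz] -> 6 lines: amve xdhu kvo fogz nrbl ftc
Hunk 4: at line 1 remove [kvo,fogz] add [irjp] -> 5 lines: amve xdhu irjp nrbl ftc
Final line 5: ftc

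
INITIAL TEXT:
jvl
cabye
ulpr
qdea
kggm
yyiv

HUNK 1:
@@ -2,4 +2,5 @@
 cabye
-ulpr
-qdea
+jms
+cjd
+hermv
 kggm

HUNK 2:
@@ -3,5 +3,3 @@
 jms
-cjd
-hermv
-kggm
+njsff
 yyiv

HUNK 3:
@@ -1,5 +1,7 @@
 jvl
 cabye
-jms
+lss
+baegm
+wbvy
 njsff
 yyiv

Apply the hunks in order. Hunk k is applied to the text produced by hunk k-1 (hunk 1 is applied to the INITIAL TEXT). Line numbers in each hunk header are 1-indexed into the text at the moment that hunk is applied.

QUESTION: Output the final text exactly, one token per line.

Answer: jvl
cabye
lss
baegm
wbvy
njsff
yyiv

Derivation:
Hunk 1: at line 2 remove [ulpr,qdea] add [jms,cjd,hermv] -> 7 lines: jvl cabye jms cjd hermv kggm yyiv
Hunk 2: at line 3 remove [cjd,hermv,kggm] add [njsff] -> 5 lines: jvl cabye jms njsff yyiv
Hunk 3: at line 1 remove [jms] add [lss,baegm,wbvy] -> 7 lines: jvl cabye lss baegm wbvy njsff yyiv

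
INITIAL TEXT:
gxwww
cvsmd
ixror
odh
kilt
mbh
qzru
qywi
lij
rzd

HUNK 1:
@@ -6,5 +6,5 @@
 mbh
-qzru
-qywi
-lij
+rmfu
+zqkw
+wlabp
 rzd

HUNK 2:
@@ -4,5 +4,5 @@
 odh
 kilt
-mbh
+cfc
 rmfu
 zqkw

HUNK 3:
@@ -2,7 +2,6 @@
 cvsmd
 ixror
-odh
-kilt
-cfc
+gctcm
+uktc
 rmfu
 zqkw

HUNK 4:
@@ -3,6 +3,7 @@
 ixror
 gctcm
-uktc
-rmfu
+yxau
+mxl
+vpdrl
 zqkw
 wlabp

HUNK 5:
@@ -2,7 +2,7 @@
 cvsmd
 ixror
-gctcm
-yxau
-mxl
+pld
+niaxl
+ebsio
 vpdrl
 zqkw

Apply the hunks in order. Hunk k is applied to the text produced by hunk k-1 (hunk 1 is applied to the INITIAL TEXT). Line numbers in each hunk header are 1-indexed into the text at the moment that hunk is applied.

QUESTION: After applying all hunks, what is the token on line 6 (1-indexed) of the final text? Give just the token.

Answer: ebsio

Derivation:
Hunk 1: at line 6 remove [qzru,qywi,lij] add [rmfu,zqkw,wlabp] -> 10 lines: gxwww cvsmd ixror odh kilt mbh rmfu zqkw wlabp rzd
Hunk 2: at line 4 remove [mbh] add [cfc] -> 10 lines: gxwww cvsmd ixror odh kilt cfc rmfu zqkw wlabp rzd
Hunk 3: at line 2 remove [odh,kilt,cfc] add [gctcm,uktc] -> 9 lines: gxwww cvsmd ixror gctcm uktc rmfu zqkw wlabp rzd
Hunk 4: at line 3 remove [uktc,rmfu] add [yxau,mxl,vpdrl] -> 10 lines: gxwww cvsmd ixror gctcm yxau mxl vpdrl zqkw wlabp rzd
Hunk 5: at line 2 remove [gctcm,yxau,mxl] add [pld,niaxl,ebsio] -> 10 lines: gxwww cvsmd ixror pld niaxl ebsio vpdrl zqkw wlabp rzd
Final line 6: ebsio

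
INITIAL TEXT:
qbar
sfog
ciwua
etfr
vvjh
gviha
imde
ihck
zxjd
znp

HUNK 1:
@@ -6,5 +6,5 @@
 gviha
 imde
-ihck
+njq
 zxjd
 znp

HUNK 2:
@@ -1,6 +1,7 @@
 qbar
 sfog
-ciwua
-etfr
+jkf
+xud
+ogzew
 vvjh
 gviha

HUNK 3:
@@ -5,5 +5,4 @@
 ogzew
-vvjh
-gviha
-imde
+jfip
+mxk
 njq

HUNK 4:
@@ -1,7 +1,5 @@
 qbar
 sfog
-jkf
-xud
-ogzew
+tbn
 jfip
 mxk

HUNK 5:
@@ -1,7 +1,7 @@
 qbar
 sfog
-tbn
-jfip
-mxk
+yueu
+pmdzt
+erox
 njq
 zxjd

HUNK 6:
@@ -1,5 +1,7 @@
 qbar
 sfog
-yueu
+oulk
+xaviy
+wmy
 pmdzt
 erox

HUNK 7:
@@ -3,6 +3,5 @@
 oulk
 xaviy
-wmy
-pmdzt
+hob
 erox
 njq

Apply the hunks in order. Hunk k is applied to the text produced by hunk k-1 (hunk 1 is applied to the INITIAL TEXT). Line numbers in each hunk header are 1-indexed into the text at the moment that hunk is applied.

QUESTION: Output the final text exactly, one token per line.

Answer: qbar
sfog
oulk
xaviy
hob
erox
njq
zxjd
znp

Derivation:
Hunk 1: at line 6 remove [ihck] add [njq] -> 10 lines: qbar sfog ciwua etfr vvjh gviha imde njq zxjd znp
Hunk 2: at line 1 remove [ciwua,etfr] add [jkf,xud,ogzew] -> 11 lines: qbar sfog jkf xud ogzew vvjh gviha imde njq zxjd znp
Hunk 3: at line 5 remove [vvjh,gviha,imde] add [jfip,mxk] -> 10 lines: qbar sfog jkf xud ogzew jfip mxk njq zxjd znp
Hunk 4: at line 1 remove [jkf,xud,ogzew] add [tbn] -> 8 lines: qbar sfog tbn jfip mxk njq zxjd znp
Hunk 5: at line 1 remove [tbn,jfip,mxk] add [yueu,pmdzt,erox] -> 8 lines: qbar sfog yueu pmdzt erox njq zxjd znp
Hunk 6: at line 1 remove [yueu] add [oulk,xaviy,wmy] -> 10 lines: qbar sfog oulk xaviy wmy pmdzt erox njq zxjd znp
Hunk 7: at line 3 remove [wmy,pmdzt] add [hob] -> 9 lines: qbar sfog oulk xaviy hob erox njq zxjd znp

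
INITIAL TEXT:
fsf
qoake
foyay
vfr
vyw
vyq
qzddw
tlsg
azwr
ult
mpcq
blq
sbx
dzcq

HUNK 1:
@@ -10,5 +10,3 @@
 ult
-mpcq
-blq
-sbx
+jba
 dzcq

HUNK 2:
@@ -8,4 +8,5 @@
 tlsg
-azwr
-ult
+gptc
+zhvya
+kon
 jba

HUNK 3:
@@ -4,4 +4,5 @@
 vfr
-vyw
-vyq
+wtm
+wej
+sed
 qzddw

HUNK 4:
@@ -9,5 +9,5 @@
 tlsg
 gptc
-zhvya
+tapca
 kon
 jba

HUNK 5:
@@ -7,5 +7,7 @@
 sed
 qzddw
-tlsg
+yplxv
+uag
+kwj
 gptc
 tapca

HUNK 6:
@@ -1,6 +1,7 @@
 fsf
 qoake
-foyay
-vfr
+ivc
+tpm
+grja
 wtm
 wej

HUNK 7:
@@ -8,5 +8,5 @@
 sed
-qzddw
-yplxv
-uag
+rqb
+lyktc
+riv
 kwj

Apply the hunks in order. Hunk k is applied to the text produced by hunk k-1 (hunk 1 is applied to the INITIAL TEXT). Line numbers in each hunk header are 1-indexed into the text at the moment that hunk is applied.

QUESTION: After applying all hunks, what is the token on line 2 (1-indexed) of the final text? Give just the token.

Hunk 1: at line 10 remove [mpcq,blq,sbx] add [jba] -> 12 lines: fsf qoake foyay vfr vyw vyq qzddw tlsg azwr ult jba dzcq
Hunk 2: at line 8 remove [azwr,ult] add [gptc,zhvya,kon] -> 13 lines: fsf qoake foyay vfr vyw vyq qzddw tlsg gptc zhvya kon jba dzcq
Hunk 3: at line 4 remove [vyw,vyq] add [wtm,wej,sed] -> 14 lines: fsf qoake foyay vfr wtm wej sed qzddw tlsg gptc zhvya kon jba dzcq
Hunk 4: at line 9 remove [zhvya] add [tapca] -> 14 lines: fsf qoake foyay vfr wtm wej sed qzddw tlsg gptc tapca kon jba dzcq
Hunk 5: at line 7 remove [tlsg] add [yplxv,uag,kwj] -> 16 lines: fsf qoake foyay vfr wtm wej sed qzddw yplxv uag kwj gptc tapca kon jba dzcq
Hunk 6: at line 1 remove [foyay,vfr] add [ivc,tpm,grja] -> 17 lines: fsf qoake ivc tpm grja wtm wej sed qzddw yplxv uag kwj gptc tapca kon jba dzcq
Hunk 7: at line 8 remove [qzddw,yplxv,uag] add [rqb,lyktc,riv] -> 17 lines: fsf qoake ivc tpm grja wtm wej sed rqb lyktc riv kwj gptc tapca kon jba dzcq
Final line 2: qoake

Answer: qoake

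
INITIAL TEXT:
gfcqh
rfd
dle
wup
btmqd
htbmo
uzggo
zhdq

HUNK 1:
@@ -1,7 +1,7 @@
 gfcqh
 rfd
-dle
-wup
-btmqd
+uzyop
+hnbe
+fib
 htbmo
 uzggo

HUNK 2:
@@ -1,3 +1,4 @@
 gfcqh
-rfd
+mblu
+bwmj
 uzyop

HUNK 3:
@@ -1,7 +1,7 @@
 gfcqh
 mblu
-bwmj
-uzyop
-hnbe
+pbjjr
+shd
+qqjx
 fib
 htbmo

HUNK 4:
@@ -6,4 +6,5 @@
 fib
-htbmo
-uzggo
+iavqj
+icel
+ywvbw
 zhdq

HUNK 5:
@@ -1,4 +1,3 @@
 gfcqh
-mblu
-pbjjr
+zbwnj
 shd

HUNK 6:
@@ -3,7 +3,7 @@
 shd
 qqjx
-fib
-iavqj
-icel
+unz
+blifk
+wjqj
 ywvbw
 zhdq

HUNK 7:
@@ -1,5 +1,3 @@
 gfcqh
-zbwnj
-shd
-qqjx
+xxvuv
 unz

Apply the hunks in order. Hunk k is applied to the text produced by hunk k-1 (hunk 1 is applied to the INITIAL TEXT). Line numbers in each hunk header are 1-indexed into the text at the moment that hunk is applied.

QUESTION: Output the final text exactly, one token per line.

Hunk 1: at line 1 remove [dle,wup,btmqd] add [uzyop,hnbe,fib] -> 8 lines: gfcqh rfd uzyop hnbe fib htbmo uzggo zhdq
Hunk 2: at line 1 remove [rfd] add [mblu,bwmj] -> 9 lines: gfcqh mblu bwmj uzyop hnbe fib htbmo uzggo zhdq
Hunk 3: at line 1 remove [bwmj,uzyop,hnbe] add [pbjjr,shd,qqjx] -> 9 lines: gfcqh mblu pbjjr shd qqjx fib htbmo uzggo zhdq
Hunk 4: at line 6 remove [htbmo,uzggo] add [iavqj,icel,ywvbw] -> 10 lines: gfcqh mblu pbjjr shd qqjx fib iavqj icel ywvbw zhdq
Hunk 5: at line 1 remove [mblu,pbjjr] add [zbwnj] -> 9 lines: gfcqh zbwnj shd qqjx fib iavqj icel ywvbw zhdq
Hunk 6: at line 3 remove [fib,iavqj,icel] add [unz,blifk,wjqj] -> 9 lines: gfcqh zbwnj shd qqjx unz blifk wjqj ywvbw zhdq
Hunk 7: at line 1 remove [zbwnj,shd,qqjx] add [xxvuv] -> 7 lines: gfcqh xxvuv unz blifk wjqj ywvbw zhdq

Answer: gfcqh
xxvuv
unz
blifk
wjqj
ywvbw
zhdq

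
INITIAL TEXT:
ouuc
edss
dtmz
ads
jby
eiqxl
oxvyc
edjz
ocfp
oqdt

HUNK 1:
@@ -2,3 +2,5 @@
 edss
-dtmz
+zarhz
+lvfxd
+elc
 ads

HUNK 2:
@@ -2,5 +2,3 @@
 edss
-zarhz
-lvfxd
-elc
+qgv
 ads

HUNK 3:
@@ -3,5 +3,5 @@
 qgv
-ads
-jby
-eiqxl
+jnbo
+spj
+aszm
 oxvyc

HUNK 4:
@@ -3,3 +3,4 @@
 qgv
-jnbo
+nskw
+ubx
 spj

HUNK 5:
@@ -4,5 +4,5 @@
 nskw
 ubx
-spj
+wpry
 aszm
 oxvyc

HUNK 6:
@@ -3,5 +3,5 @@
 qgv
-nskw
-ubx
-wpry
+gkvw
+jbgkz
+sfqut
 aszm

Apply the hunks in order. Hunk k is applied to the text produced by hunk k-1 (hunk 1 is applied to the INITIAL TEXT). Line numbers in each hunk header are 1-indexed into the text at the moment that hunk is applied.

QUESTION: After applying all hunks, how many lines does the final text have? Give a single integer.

Hunk 1: at line 2 remove [dtmz] add [zarhz,lvfxd,elc] -> 12 lines: ouuc edss zarhz lvfxd elc ads jby eiqxl oxvyc edjz ocfp oqdt
Hunk 2: at line 2 remove [zarhz,lvfxd,elc] add [qgv] -> 10 lines: ouuc edss qgv ads jby eiqxl oxvyc edjz ocfp oqdt
Hunk 3: at line 3 remove [ads,jby,eiqxl] add [jnbo,spj,aszm] -> 10 lines: ouuc edss qgv jnbo spj aszm oxvyc edjz ocfp oqdt
Hunk 4: at line 3 remove [jnbo] add [nskw,ubx] -> 11 lines: ouuc edss qgv nskw ubx spj aszm oxvyc edjz ocfp oqdt
Hunk 5: at line 4 remove [spj] add [wpry] -> 11 lines: ouuc edss qgv nskw ubx wpry aszm oxvyc edjz ocfp oqdt
Hunk 6: at line 3 remove [nskw,ubx,wpry] add [gkvw,jbgkz,sfqut] -> 11 lines: ouuc edss qgv gkvw jbgkz sfqut aszm oxvyc edjz ocfp oqdt
Final line count: 11

Answer: 11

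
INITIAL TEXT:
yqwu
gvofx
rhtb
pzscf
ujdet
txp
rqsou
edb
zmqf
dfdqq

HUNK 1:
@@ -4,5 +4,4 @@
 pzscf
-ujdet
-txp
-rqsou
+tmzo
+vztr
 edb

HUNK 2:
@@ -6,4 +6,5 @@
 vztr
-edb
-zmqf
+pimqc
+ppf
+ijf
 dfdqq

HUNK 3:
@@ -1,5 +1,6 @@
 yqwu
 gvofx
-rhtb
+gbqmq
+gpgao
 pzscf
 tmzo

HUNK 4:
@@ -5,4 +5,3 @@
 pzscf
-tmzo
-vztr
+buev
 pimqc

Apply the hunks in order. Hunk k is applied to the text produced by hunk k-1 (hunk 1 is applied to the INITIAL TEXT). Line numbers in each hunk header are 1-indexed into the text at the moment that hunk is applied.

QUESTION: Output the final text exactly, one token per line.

Answer: yqwu
gvofx
gbqmq
gpgao
pzscf
buev
pimqc
ppf
ijf
dfdqq

Derivation:
Hunk 1: at line 4 remove [ujdet,txp,rqsou] add [tmzo,vztr] -> 9 lines: yqwu gvofx rhtb pzscf tmzo vztr edb zmqf dfdqq
Hunk 2: at line 6 remove [edb,zmqf] add [pimqc,ppf,ijf] -> 10 lines: yqwu gvofx rhtb pzscf tmzo vztr pimqc ppf ijf dfdqq
Hunk 3: at line 1 remove [rhtb] add [gbqmq,gpgao] -> 11 lines: yqwu gvofx gbqmq gpgao pzscf tmzo vztr pimqc ppf ijf dfdqq
Hunk 4: at line 5 remove [tmzo,vztr] add [buev] -> 10 lines: yqwu gvofx gbqmq gpgao pzscf buev pimqc ppf ijf dfdqq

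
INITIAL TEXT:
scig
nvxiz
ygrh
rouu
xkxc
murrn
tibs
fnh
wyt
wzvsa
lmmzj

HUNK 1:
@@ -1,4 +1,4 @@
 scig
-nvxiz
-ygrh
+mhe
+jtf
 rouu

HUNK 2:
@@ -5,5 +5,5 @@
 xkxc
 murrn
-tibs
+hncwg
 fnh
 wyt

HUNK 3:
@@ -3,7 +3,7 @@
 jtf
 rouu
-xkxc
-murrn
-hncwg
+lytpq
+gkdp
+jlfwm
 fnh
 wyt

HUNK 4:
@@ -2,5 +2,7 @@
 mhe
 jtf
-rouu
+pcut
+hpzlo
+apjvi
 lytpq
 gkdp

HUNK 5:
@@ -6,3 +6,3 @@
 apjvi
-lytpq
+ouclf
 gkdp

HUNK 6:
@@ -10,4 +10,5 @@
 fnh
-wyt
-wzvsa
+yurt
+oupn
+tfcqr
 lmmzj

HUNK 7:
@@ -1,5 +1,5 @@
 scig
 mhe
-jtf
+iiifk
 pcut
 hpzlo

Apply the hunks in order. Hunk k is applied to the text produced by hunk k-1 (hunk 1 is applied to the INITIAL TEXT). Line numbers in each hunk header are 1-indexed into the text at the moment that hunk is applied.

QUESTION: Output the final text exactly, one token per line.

Hunk 1: at line 1 remove [nvxiz,ygrh] add [mhe,jtf] -> 11 lines: scig mhe jtf rouu xkxc murrn tibs fnh wyt wzvsa lmmzj
Hunk 2: at line 5 remove [tibs] add [hncwg] -> 11 lines: scig mhe jtf rouu xkxc murrn hncwg fnh wyt wzvsa lmmzj
Hunk 3: at line 3 remove [xkxc,murrn,hncwg] add [lytpq,gkdp,jlfwm] -> 11 lines: scig mhe jtf rouu lytpq gkdp jlfwm fnh wyt wzvsa lmmzj
Hunk 4: at line 2 remove [rouu] add [pcut,hpzlo,apjvi] -> 13 lines: scig mhe jtf pcut hpzlo apjvi lytpq gkdp jlfwm fnh wyt wzvsa lmmzj
Hunk 5: at line 6 remove [lytpq] add [ouclf] -> 13 lines: scig mhe jtf pcut hpzlo apjvi ouclf gkdp jlfwm fnh wyt wzvsa lmmzj
Hunk 6: at line 10 remove [wyt,wzvsa] add [yurt,oupn,tfcqr] -> 14 lines: scig mhe jtf pcut hpzlo apjvi ouclf gkdp jlfwm fnh yurt oupn tfcqr lmmzj
Hunk 7: at line 1 remove [jtf] add [iiifk] -> 14 lines: scig mhe iiifk pcut hpzlo apjvi ouclf gkdp jlfwm fnh yurt oupn tfcqr lmmzj

Answer: scig
mhe
iiifk
pcut
hpzlo
apjvi
ouclf
gkdp
jlfwm
fnh
yurt
oupn
tfcqr
lmmzj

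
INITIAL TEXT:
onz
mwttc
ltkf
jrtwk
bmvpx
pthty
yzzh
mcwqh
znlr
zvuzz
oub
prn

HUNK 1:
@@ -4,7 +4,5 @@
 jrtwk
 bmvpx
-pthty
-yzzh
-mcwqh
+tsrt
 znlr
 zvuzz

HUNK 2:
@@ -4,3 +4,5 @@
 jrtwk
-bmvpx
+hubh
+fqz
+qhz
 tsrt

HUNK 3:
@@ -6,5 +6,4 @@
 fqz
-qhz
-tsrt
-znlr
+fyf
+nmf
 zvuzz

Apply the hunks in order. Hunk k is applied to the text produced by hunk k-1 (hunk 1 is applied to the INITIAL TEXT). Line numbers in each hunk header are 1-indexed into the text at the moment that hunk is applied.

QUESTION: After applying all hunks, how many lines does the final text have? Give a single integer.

Hunk 1: at line 4 remove [pthty,yzzh,mcwqh] add [tsrt] -> 10 lines: onz mwttc ltkf jrtwk bmvpx tsrt znlr zvuzz oub prn
Hunk 2: at line 4 remove [bmvpx] add [hubh,fqz,qhz] -> 12 lines: onz mwttc ltkf jrtwk hubh fqz qhz tsrt znlr zvuzz oub prn
Hunk 3: at line 6 remove [qhz,tsrt,znlr] add [fyf,nmf] -> 11 lines: onz mwttc ltkf jrtwk hubh fqz fyf nmf zvuzz oub prn
Final line count: 11

Answer: 11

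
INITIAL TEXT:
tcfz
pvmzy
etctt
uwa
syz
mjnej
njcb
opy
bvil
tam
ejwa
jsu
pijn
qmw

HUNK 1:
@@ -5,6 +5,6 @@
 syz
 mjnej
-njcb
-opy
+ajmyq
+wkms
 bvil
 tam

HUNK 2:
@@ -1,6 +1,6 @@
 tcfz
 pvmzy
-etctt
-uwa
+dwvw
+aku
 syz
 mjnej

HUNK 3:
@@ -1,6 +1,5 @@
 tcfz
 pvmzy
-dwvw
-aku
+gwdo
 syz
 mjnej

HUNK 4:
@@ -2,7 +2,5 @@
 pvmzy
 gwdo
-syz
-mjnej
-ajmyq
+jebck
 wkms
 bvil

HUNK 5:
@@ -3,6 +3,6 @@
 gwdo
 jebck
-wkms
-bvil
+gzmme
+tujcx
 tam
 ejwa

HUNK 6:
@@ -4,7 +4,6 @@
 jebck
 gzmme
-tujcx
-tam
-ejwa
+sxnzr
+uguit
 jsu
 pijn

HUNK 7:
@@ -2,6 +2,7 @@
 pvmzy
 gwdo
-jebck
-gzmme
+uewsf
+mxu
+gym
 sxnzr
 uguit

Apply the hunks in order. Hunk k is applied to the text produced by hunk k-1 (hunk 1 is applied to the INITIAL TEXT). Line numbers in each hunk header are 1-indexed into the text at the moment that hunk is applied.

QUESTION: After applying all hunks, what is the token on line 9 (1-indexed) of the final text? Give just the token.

Hunk 1: at line 5 remove [njcb,opy] add [ajmyq,wkms] -> 14 lines: tcfz pvmzy etctt uwa syz mjnej ajmyq wkms bvil tam ejwa jsu pijn qmw
Hunk 2: at line 1 remove [etctt,uwa] add [dwvw,aku] -> 14 lines: tcfz pvmzy dwvw aku syz mjnej ajmyq wkms bvil tam ejwa jsu pijn qmw
Hunk 3: at line 1 remove [dwvw,aku] add [gwdo] -> 13 lines: tcfz pvmzy gwdo syz mjnej ajmyq wkms bvil tam ejwa jsu pijn qmw
Hunk 4: at line 2 remove [syz,mjnej,ajmyq] add [jebck] -> 11 lines: tcfz pvmzy gwdo jebck wkms bvil tam ejwa jsu pijn qmw
Hunk 5: at line 3 remove [wkms,bvil] add [gzmme,tujcx] -> 11 lines: tcfz pvmzy gwdo jebck gzmme tujcx tam ejwa jsu pijn qmw
Hunk 6: at line 4 remove [tujcx,tam,ejwa] add [sxnzr,uguit] -> 10 lines: tcfz pvmzy gwdo jebck gzmme sxnzr uguit jsu pijn qmw
Hunk 7: at line 2 remove [jebck,gzmme] add [uewsf,mxu,gym] -> 11 lines: tcfz pvmzy gwdo uewsf mxu gym sxnzr uguit jsu pijn qmw
Final line 9: jsu

Answer: jsu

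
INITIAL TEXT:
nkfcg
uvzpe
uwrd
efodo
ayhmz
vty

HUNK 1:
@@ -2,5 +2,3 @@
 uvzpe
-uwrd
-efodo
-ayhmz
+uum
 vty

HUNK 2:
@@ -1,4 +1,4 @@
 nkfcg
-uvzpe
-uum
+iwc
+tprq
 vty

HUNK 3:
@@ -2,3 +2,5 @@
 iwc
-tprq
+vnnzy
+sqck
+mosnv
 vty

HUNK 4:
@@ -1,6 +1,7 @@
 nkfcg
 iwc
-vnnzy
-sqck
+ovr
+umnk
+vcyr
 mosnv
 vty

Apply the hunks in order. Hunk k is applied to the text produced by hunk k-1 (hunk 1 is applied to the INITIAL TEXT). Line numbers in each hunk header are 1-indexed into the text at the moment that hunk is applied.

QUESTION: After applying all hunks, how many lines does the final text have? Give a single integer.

Answer: 7

Derivation:
Hunk 1: at line 2 remove [uwrd,efodo,ayhmz] add [uum] -> 4 lines: nkfcg uvzpe uum vty
Hunk 2: at line 1 remove [uvzpe,uum] add [iwc,tprq] -> 4 lines: nkfcg iwc tprq vty
Hunk 3: at line 2 remove [tprq] add [vnnzy,sqck,mosnv] -> 6 lines: nkfcg iwc vnnzy sqck mosnv vty
Hunk 4: at line 1 remove [vnnzy,sqck] add [ovr,umnk,vcyr] -> 7 lines: nkfcg iwc ovr umnk vcyr mosnv vty
Final line count: 7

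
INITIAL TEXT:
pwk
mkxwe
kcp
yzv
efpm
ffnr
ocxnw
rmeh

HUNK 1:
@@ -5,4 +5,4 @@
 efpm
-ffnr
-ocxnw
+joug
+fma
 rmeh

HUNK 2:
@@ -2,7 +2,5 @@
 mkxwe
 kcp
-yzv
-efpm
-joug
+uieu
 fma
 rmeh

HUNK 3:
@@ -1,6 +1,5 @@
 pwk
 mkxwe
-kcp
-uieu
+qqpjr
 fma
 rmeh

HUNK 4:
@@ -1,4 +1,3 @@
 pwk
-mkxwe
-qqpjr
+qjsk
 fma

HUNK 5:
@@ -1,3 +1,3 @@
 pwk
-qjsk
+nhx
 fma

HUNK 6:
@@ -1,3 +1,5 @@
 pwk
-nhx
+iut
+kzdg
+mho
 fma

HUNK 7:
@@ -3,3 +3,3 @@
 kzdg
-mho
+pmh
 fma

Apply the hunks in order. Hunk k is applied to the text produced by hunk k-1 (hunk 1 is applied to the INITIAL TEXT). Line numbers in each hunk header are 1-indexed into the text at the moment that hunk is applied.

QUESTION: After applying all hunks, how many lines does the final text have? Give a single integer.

Answer: 6

Derivation:
Hunk 1: at line 5 remove [ffnr,ocxnw] add [joug,fma] -> 8 lines: pwk mkxwe kcp yzv efpm joug fma rmeh
Hunk 2: at line 2 remove [yzv,efpm,joug] add [uieu] -> 6 lines: pwk mkxwe kcp uieu fma rmeh
Hunk 3: at line 1 remove [kcp,uieu] add [qqpjr] -> 5 lines: pwk mkxwe qqpjr fma rmeh
Hunk 4: at line 1 remove [mkxwe,qqpjr] add [qjsk] -> 4 lines: pwk qjsk fma rmeh
Hunk 5: at line 1 remove [qjsk] add [nhx] -> 4 lines: pwk nhx fma rmeh
Hunk 6: at line 1 remove [nhx] add [iut,kzdg,mho] -> 6 lines: pwk iut kzdg mho fma rmeh
Hunk 7: at line 3 remove [mho] add [pmh] -> 6 lines: pwk iut kzdg pmh fma rmeh
Final line count: 6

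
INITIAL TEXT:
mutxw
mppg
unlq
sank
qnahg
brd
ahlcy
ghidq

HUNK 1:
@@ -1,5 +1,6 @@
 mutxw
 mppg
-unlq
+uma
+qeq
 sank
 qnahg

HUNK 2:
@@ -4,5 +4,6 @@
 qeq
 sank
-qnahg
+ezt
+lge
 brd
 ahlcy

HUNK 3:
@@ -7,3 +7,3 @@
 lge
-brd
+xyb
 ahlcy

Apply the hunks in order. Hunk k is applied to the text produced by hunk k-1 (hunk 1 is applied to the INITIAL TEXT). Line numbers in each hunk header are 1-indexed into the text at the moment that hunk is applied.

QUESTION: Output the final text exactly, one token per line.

Hunk 1: at line 1 remove [unlq] add [uma,qeq] -> 9 lines: mutxw mppg uma qeq sank qnahg brd ahlcy ghidq
Hunk 2: at line 4 remove [qnahg] add [ezt,lge] -> 10 lines: mutxw mppg uma qeq sank ezt lge brd ahlcy ghidq
Hunk 3: at line 7 remove [brd] add [xyb] -> 10 lines: mutxw mppg uma qeq sank ezt lge xyb ahlcy ghidq

Answer: mutxw
mppg
uma
qeq
sank
ezt
lge
xyb
ahlcy
ghidq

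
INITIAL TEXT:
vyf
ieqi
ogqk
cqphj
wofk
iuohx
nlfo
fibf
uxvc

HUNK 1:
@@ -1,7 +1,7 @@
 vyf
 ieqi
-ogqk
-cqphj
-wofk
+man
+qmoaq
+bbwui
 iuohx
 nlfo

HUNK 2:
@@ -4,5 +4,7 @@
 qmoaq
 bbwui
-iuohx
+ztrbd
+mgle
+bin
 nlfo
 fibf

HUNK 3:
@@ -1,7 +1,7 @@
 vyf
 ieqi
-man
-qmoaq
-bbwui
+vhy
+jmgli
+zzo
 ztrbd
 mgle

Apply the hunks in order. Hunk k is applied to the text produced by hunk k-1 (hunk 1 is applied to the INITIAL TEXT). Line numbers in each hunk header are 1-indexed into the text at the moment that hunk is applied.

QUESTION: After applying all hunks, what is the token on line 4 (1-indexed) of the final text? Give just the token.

Hunk 1: at line 1 remove [ogqk,cqphj,wofk] add [man,qmoaq,bbwui] -> 9 lines: vyf ieqi man qmoaq bbwui iuohx nlfo fibf uxvc
Hunk 2: at line 4 remove [iuohx] add [ztrbd,mgle,bin] -> 11 lines: vyf ieqi man qmoaq bbwui ztrbd mgle bin nlfo fibf uxvc
Hunk 3: at line 1 remove [man,qmoaq,bbwui] add [vhy,jmgli,zzo] -> 11 lines: vyf ieqi vhy jmgli zzo ztrbd mgle bin nlfo fibf uxvc
Final line 4: jmgli

Answer: jmgli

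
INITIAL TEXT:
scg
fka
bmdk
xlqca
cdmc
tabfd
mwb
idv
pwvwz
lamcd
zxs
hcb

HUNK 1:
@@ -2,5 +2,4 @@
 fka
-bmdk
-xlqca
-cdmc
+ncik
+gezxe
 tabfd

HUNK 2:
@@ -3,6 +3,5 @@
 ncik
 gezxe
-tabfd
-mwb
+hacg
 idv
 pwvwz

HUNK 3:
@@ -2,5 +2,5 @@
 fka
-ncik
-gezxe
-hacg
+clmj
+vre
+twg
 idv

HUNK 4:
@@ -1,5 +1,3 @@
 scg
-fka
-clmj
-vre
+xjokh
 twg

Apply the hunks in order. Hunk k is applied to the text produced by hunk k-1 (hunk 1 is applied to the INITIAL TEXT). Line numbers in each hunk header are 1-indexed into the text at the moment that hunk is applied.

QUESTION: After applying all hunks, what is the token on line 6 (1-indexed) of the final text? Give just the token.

Answer: lamcd

Derivation:
Hunk 1: at line 2 remove [bmdk,xlqca,cdmc] add [ncik,gezxe] -> 11 lines: scg fka ncik gezxe tabfd mwb idv pwvwz lamcd zxs hcb
Hunk 2: at line 3 remove [tabfd,mwb] add [hacg] -> 10 lines: scg fka ncik gezxe hacg idv pwvwz lamcd zxs hcb
Hunk 3: at line 2 remove [ncik,gezxe,hacg] add [clmj,vre,twg] -> 10 lines: scg fka clmj vre twg idv pwvwz lamcd zxs hcb
Hunk 4: at line 1 remove [fka,clmj,vre] add [xjokh] -> 8 lines: scg xjokh twg idv pwvwz lamcd zxs hcb
Final line 6: lamcd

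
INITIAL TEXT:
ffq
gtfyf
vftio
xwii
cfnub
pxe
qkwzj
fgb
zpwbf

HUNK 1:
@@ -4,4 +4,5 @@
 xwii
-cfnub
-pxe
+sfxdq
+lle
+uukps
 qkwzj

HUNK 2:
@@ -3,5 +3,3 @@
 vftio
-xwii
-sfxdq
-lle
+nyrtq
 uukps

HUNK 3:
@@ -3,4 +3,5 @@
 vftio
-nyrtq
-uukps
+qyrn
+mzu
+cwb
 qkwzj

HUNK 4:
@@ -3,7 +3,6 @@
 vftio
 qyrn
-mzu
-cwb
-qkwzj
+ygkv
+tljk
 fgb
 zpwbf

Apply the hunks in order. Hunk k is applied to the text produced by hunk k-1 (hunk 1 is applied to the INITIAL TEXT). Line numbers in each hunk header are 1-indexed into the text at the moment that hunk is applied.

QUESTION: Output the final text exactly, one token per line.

Answer: ffq
gtfyf
vftio
qyrn
ygkv
tljk
fgb
zpwbf

Derivation:
Hunk 1: at line 4 remove [cfnub,pxe] add [sfxdq,lle,uukps] -> 10 lines: ffq gtfyf vftio xwii sfxdq lle uukps qkwzj fgb zpwbf
Hunk 2: at line 3 remove [xwii,sfxdq,lle] add [nyrtq] -> 8 lines: ffq gtfyf vftio nyrtq uukps qkwzj fgb zpwbf
Hunk 3: at line 3 remove [nyrtq,uukps] add [qyrn,mzu,cwb] -> 9 lines: ffq gtfyf vftio qyrn mzu cwb qkwzj fgb zpwbf
Hunk 4: at line 3 remove [mzu,cwb,qkwzj] add [ygkv,tljk] -> 8 lines: ffq gtfyf vftio qyrn ygkv tljk fgb zpwbf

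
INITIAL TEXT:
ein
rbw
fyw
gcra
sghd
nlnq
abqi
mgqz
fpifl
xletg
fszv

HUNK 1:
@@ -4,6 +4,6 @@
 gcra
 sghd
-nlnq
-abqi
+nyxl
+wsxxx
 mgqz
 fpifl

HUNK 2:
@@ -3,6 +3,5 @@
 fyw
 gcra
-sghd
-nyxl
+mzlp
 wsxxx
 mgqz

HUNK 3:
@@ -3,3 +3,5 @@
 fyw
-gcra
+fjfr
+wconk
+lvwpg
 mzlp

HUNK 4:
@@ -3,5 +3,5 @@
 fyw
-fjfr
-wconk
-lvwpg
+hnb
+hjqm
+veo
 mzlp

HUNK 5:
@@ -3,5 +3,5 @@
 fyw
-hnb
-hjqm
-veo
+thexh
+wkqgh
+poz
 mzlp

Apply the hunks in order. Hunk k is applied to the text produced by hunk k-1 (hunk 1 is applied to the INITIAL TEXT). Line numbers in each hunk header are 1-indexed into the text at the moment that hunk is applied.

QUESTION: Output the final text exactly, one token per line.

Hunk 1: at line 4 remove [nlnq,abqi] add [nyxl,wsxxx] -> 11 lines: ein rbw fyw gcra sghd nyxl wsxxx mgqz fpifl xletg fszv
Hunk 2: at line 3 remove [sghd,nyxl] add [mzlp] -> 10 lines: ein rbw fyw gcra mzlp wsxxx mgqz fpifl xletg fszv
Hunk 3: at line 3 remove [gcra] add [fjfr,wconk,lvwpg] -> 12 lines: ein rbw fyw fjfr wconk lvwpg mzlp wsxxx mgqz fpifl xletg fszv
Hunk 4: at line 3 remove [fjfr,wconk,lvwpg] add [hnb,hjqm,veo] -> 12 lines: ein rbw fyw hnb hjqm veo mzlp wsxxx mgqz fpifl xletg fszv
Hunk 5: at line 3 remove [hnb,hjqm,veo] add [thexh,wkqgh,poz] -> 12 lines: ein rbw fyw thexh wkqgh poz mzlp wsxxx mgqz fpifl xletg fszv

Answer: ein
rbw
fyw
thexh
wkqgh
poz
mzlp
wsxxx
mgqz
fpifl
xletg
fszv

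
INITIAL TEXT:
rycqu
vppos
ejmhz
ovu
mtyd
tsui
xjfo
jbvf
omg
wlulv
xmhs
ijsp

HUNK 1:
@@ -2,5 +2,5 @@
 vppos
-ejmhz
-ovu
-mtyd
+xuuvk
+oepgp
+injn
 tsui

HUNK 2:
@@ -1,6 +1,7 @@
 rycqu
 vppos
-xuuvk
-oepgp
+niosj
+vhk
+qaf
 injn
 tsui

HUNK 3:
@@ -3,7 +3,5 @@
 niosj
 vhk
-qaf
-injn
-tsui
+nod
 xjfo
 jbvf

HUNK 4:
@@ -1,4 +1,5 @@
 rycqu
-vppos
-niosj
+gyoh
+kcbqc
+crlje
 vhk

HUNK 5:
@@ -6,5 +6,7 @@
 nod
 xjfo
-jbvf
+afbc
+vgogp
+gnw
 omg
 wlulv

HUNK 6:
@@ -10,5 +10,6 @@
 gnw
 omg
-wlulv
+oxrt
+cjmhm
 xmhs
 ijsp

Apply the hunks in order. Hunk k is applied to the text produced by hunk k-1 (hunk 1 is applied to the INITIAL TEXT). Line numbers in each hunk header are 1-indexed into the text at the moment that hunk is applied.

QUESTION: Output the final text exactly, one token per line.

Hunk 1: at line 2 remove [ejmhz,ovu,mtyd] add [xuuvk,oepgp,injn] -> 12 lines: rycqu vppos xuuvk oepgp injn tsui xjfo jbvf omg wlulv xmhs ijsp
Hunk 2: at line 1 remove [xuuvk,oepgp] add [niosj,vhk,qaf] -> 13 lines: rycqu vppos niosj vhk qaf injn tsui xjfo jbvf omg wlulv xmhs ijsp
Hunk 3: at line 3 remove [qaf,injn,tsui] add [nod] -> 11 lines: rycqu vppos niosj vhk nod xjfo jbvf omg wlulv xmhs ijsp
Hunk 4: at line 1 remove [vppos,niosj] add [gyoh,kcbqc,crlje] -> 12 lines: rycqu gyoh kcbqc crlje vhk nod xjfo jbvf omg wlulv xmhs ijsp
Hunk 5: at line 6 remove [jbvf] add [afbc,vgogp,gnw] -> 14 lines: rycqu gyoh kcbqc crlje vhk nod xjfo afbc vgogp gnw omg wlulv xmhs ijsp
Hunk 6: at line 10 remove [wlulv] add [oxrt,cjmhm] -> 15 lines: rycqu gyoh kcbqc crlje vhk nod xjfo afbc vgogp gnw omg oxrt cjmhm xmhs ijsp

Answer: rycqu
gyoh
kcbqc
crlje
vhk
nod
xjfo
afbc
vgogp
gnw
omg
oxrt
cjmhm
xmhs
ijsp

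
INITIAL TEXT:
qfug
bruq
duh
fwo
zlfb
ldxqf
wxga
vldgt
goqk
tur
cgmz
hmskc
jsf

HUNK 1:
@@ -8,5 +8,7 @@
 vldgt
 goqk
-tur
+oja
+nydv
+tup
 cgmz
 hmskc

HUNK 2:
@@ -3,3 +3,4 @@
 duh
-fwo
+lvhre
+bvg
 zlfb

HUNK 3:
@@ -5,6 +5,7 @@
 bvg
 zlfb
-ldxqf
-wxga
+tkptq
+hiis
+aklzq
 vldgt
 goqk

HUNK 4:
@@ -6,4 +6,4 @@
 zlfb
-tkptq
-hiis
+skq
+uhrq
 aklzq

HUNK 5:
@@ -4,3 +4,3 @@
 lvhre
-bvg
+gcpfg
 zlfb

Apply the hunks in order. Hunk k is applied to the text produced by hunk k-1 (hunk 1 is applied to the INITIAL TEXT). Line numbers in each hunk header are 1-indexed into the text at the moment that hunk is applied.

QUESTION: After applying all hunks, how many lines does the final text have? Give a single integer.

Hunk 1: at line 8 remove [tur] add [oja,nydv,tup] -> 15 lines: qfug bruq duh fwo zlfb ldxqf wxga vldgt goqk oja nydv tup cgmz hmskc jsf
Hunk 2: at line 3 remove [fwo] add [lvhre,bvg] -> 16 lines: qfug bruq duh lvhre bvg zlfb ldxqf wxga vldgt goqk oja nydv tup cgmz hmskc jsf
Hunk 3: at line 5 remove [ldxqf,wxga] add [tkptq,hiis,aklzq] -> 17 lines: qfug bruq duh lvhre bvg zlfb tkptq hiis aklzq vldgt goqk oja nydv tup cgmz hmskc jsf
Hunk 4: at line 6 remove [tkptq,hiis] add [skq,uhrq] -> 17 lines: qfug bruq duh lvhre bvg zlfb skq uhrq aklzq vldgt goqk oja nydv tup cgmz hmskc jsf
Hunk 5: at line 4 remove [bvg] add [gcpfg] -> 17 lines: qfug bruq duh lvhre gcpfg zlfb skq uhrq aklzq vldgt goqk oja nydv tup cgmz hmskc jsf
Final line count: 17

Answer: 17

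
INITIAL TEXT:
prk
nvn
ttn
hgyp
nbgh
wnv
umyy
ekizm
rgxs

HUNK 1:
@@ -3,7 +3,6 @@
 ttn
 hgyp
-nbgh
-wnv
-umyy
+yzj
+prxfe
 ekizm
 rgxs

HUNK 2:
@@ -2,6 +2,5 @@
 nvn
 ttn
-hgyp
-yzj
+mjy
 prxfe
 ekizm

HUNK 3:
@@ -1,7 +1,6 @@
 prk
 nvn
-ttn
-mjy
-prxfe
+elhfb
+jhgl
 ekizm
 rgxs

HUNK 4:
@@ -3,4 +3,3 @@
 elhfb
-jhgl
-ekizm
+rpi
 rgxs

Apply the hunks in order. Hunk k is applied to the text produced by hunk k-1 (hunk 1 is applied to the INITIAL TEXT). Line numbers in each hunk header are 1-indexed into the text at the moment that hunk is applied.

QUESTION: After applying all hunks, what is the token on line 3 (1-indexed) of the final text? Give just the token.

Answer: elhfb

Derivation:
Hunk 1: at line 3 remove [nbgh,wnv,umyy] add [yzj,prxfe] -> 8 lines: prk nvn ttn hgyp yzj prxfe ekizm rgxs
Hunk 2: at line 2 remove [hgyp,yzj] add [mjy] -> 7 lines: prk nvn ttn mjy prxfe ekizm rgxs
Hunk 3: at line 1 remove [ttn,mjy,prxfe] add [elhfb,jhgl] -> 6 lines: prk nvn elhfb jhgl ekizm rgxs
Hunk 4: at line 3 remove [jhgl,ekizm] add [rpi] -> 5 lines: prk nvn elhfb rpi rgxs
Final line 3: elhfb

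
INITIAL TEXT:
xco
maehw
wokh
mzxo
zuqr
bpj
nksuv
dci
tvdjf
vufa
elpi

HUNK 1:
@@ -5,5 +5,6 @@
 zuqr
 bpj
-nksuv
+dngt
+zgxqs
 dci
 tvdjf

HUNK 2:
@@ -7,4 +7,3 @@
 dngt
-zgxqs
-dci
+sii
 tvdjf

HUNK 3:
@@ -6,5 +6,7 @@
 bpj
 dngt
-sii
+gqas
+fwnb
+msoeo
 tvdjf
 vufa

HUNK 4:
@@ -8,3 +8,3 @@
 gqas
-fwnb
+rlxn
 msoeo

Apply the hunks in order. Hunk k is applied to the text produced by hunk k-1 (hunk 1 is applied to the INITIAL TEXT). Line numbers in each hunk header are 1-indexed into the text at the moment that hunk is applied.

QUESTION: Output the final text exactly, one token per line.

Hunk 1: at line 5 remove [nksuv] add [dngt,zgxqs] -> 12 lines: xco maehw wokh mzxo zuqr bpj dngt zgxqs dci tvdjf vufa elpi
Hunk 2: at line 7 remove [zgxqs,dci] add [sii] -> 11 lines: xco maehw wokh mzxo zuqr bpj dngt sii tvdjf vufa elpi
Hunk 3: at line 6 remove [sii] add [gqas,fwnb,msoeo] -> 13 lines: xco maehw wokh mzxo zuqr bpj dngt gqas fwnb msoeo tvdjf vufa elpi
Hunk 4: at line 8 remove [fwnb] add [rlxn] -> 13 lines: xco maehw wokh mzxo zuqr bpj dngt gqas rlxn msoeo tvdjf vufa elpi

Answer: xco
maehw
wokh
mzxo
zuqr
bpj
dngt
gqas
rlxn
msoeo
tvdjf
vufa
elpi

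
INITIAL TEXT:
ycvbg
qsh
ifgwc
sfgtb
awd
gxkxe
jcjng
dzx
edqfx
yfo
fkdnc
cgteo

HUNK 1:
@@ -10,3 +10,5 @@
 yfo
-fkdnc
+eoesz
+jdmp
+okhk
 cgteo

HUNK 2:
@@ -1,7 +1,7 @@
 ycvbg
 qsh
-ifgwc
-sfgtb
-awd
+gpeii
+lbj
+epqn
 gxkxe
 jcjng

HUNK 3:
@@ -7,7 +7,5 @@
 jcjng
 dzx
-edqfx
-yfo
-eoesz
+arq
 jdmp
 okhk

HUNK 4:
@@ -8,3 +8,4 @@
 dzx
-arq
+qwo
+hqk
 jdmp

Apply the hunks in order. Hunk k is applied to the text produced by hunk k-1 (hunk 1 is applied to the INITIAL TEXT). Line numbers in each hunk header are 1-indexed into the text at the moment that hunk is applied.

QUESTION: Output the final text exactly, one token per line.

Answer: ycvbg
qsh
gpeii
lbj
epqn
gxkxe
jcjng
dzx
qwo
hqk
jdmp
okhk
cgteo

Derivation:
Hunk 1: at line 10 remove [fkdnc] add [eoesz,jdmp,okhk] -> 14 lines: ycvbg qsh ifgwc sfgtb awd gxkxe jcjng dzx edqfx yfo eoesz jdmp okhk cgteo
Hunk 2: at line 1 remove [ifgwc,sfgtb,awd] add [gpeii,lbj,epqn] -> 14 lines: ycvbg qsh gpeii lbj epqn gxkxe jcjng dzx edqfx yfo eoesz jdmp okhk cgteo
Hunk 3: at line 7 remove [edqfx,yfo,eoesz] add [arq] -> 12 lines: ycvbg qsh gpeii lbj epqn gxkxe jcjng dzx arq jdmp okhk cgteo
Hunk 4: at line 8 remove [arq] add [qwo,hqk] -> 13 lines: ycvbg qsh gpeii lbj epqn gxkxe jcjng dzx qwo hqk jdmp okhk cgteo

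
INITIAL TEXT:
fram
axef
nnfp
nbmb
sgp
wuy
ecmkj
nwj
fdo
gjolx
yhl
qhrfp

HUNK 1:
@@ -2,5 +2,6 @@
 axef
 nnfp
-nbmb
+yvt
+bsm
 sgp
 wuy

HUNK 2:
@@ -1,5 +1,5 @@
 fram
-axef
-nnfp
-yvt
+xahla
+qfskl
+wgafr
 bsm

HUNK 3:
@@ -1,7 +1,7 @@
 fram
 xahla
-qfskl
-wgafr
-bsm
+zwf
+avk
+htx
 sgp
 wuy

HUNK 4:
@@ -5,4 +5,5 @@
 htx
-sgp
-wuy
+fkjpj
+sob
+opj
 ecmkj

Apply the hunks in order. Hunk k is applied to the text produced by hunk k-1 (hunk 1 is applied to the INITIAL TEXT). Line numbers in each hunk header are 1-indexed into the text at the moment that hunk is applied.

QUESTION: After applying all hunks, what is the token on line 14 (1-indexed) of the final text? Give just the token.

Answer: qhrfp

Derivation:
Hunk 1: at line 2 remove [nbmb] add [yvt,bsm] -> 13 lines: fram axef nnfp yvt bsm sgp wuy ecmkj nwj fdo gjolx yhl qhrfp
Hunk 2: at line 1 remove [axef,nnfp,yvt] add [xahla,qfskl,wgafr] -> 13 lines: fram xahla qfskl wgafr bsm sgp wuy ecmkj nwj fdo gjolx yhl qhrfp
Hunk 3: at line 1 remove [qfskl,wgafr,bsm] add [zwf,avk,htx] -> 13 lines: fram xahla zwf avk htx sgp wuy ecmkj nwj fdo gjolx yhl qhrfp
Hunk 4: at line 5 remove [sgp,wuy] add [fkjpj,sob,opj] -> 14 lines: fram xahla zwf avk htx fkjpj sob opj ecmkj nwj fdo gjolx yhl qhrfp
Final line 14: qhrfp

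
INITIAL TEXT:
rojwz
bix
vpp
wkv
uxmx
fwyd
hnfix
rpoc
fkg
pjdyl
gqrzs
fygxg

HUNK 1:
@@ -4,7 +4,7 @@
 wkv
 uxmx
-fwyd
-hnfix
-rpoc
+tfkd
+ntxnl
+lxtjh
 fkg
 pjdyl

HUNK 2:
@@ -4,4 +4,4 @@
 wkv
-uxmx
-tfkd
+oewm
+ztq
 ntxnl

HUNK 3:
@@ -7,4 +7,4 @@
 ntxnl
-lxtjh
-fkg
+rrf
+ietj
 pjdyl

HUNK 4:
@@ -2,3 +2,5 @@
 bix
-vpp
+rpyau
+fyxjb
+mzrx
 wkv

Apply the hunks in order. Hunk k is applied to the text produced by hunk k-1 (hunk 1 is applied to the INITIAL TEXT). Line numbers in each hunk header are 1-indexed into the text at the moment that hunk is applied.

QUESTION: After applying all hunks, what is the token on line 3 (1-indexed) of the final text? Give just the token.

Answer: rpyau

Derivation:
Hunk 1: at line 4 remove [fwyd,hnfix,rpoc] add [tfkd,ntxnl,lxtjh] -> 12 lines: rojwz bix vpp wkv uxmx tfkd ntxnl lxtjh fkg pjdyl gqrzs fygxg
Hunk 2: at line 4 remove [uxmx,tfkd] add [oewm,ztq] -> 12 lines: rojwz bix vpp wkv oewm ztq ntxnl lxtjh fkg pjdyl gqrzs fygxg
Hunk 3: at line 7 remove [lxtjh,fkg] add [rrf,ietj] -> 12 lines: rojwz bix vpp wkv oewm ztq ntxnl rrf ietj pjdyl gqrzs fygxg
Hunk 4: at line 2 remove [vpp] add [rpyau,fyxjb,mzrx] -> 14 lines: rojwz bix rpyau fyxjb mzrx wkv oewm ztq ntxnl rrf ietj pjdyl gqrzs fygxg
Final line 3: rpyau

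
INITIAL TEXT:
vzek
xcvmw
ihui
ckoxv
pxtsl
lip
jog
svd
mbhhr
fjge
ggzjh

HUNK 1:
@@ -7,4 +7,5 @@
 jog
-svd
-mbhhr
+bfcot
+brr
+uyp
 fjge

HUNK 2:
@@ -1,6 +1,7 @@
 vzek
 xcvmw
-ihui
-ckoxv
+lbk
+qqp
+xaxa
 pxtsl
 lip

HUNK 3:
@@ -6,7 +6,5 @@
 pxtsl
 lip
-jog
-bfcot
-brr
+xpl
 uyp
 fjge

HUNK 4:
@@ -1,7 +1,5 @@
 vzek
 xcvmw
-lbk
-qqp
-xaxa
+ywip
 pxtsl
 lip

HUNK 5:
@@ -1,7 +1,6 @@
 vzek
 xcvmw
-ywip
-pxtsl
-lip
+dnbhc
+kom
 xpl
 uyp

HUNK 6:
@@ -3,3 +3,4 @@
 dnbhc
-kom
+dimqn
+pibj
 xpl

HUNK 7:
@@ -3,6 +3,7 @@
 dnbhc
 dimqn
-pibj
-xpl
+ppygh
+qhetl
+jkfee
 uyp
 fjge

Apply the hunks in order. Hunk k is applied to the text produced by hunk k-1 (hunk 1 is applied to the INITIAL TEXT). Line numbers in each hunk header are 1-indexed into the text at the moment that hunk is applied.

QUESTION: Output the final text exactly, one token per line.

Answer: vzek
xcvmw
dnbhc
dimqn
ppygh
qhetl
jkfee
uyp
fjge
ggzjh

Derivation:
Hunk 1: at line 7 remove [svd,mbhhr] add [bfcot,brr,uyp] -> 12 lines: vzek xcvmw ihui ckoxv pxtsl lip jog bfcot brr uyp fjge ggzjh
Hunk 2: at line 1 remove [ihui,ckoxv] add [lbk,qqp,xaxa] -> 13 lines: vzek xcvmw lbk qqp xaxa pxtsl lip jog bfcot brr uyp fjge ggzjh
Hunk 3: at line 6 remove [jog,bfcot,brr] add [xpl] -> 11 lines: vzek xcvmw lbk qqp xaxa pxtsl lip xpl uyp fjge ggzjh
Hunk 4: at line 1 remove [lbk,qqp,xaxa] add [ywip] -> 9 lines: vzek xcvmw ywip pxtsl lip xpl uyp fjge ggzjh
Hunk 5: at line 1 remove [ywip,pxtsl,lip] add [dnbhc,kom] -> 8 lines: vzek xcvmw dnbhc kom xpl uyp fjge ggzjh
Hunk 6: at line 3 remove [kom] add [dimqn,pibj] -> 9 lines: vzek xcvmw dnbhc dimqn pibj xpl uyp fjge ggzjh
Hunk 7: at line 3 remove [pibj,xpl] add [ppygh,qhetl,jkfee] -> 10 lines: vzek xcvmw dnbhc dimqn ppygh qhetl jkfee uyp fjge ggzjh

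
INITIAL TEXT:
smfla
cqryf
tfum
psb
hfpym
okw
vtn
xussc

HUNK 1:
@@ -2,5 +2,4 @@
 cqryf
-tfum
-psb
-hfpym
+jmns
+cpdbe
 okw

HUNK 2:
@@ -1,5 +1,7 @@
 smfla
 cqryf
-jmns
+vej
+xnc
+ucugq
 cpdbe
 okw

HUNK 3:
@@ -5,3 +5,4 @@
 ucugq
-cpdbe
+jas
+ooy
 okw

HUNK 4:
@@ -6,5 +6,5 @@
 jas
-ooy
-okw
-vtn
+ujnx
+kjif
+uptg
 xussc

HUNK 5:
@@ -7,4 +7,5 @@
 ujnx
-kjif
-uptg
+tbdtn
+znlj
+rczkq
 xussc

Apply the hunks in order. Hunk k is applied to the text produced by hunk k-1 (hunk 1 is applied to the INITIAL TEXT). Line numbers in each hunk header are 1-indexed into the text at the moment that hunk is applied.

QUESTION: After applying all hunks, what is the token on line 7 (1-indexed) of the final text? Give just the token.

Answer: ujnx

Derivation:
Hunk 1: at line 2 remove [tfum,psb,hfpym] add [jmns,cpdbe] -> 7 lines: smfla cqryf jmns cpdbe okw vtn xussc
Hunk 2: at line 1 remove [jmns] add [vej,xnc,ucugq] -> 9 lines: smfla cqryf vej xnc ucugq cpdbe okw vtn xussc
Hunk 3: at line 5 remove [cpdbe] add [jas,ooy] -> 10 lines: smfla cqryf vej xnc ucugq jas ooy okw vtn xussc
Hunk 4: at line 6 remove [ooy,okw,vtn] add [ujnx,kjif,uptg] -> 10 lines: smfla cqryf vej xnc ucugq jas ujnx kjif uptg xussc
Hunk 5: at line 7 remove [kjif,uptg] add [tbdtn,znlj,rczkq] -> 11 lines: smfla cqryf vej xnc ucugq jas ujnx tbdtn znlj rczkq xussc
Final line 7: ujnx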